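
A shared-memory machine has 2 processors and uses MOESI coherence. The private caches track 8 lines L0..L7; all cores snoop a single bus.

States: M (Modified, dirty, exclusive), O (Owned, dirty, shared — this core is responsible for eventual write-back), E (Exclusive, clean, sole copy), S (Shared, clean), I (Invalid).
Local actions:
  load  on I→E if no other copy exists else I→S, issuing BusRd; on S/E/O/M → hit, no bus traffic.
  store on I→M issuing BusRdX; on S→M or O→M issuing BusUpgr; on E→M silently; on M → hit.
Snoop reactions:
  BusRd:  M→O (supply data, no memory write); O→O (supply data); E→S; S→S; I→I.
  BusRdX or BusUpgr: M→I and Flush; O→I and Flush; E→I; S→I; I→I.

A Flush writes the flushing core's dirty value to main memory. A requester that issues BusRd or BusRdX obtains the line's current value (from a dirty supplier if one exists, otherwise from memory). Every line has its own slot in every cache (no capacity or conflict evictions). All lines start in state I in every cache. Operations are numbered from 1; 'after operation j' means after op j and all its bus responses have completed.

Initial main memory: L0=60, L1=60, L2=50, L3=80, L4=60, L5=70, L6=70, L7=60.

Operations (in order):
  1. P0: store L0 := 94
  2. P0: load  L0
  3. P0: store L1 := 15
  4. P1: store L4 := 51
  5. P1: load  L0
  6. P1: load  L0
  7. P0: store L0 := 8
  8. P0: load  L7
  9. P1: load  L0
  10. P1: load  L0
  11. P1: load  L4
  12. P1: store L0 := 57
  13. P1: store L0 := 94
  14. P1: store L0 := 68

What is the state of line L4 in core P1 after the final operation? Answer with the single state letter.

[1] P0: store L0 := 94 | P0:M(94), P1:I | bus: BusRdX
[2] P0: load  L0 | P0:M(94), P1:I | bus: none
[3] P0: store L1 := 15 | P0:M(15), P1:I | bus: BusRdX
[4] P1: store L4 := 51 | P0:I, P1:M(51) | bus: BusRdX
[5] P1: load  L0 | P0:O(94), P1:S(94) | bus: BusRd
[6] P1: load  L0 | P0:O(94), P1:S(94) | bus: none
[7] P0: store L0 := 8 | P0:M(8), P1:I | bus: BusUpgr
[8] P0: load  L7 | P0:E(60), P1:I | bus: BusRd
[9] P1: load  L0 | P0:O(8), P1:S(8) | bus: BusRd
[10] P1: load  L0 | P0:O(8), P1:S(8) | bus: none
[11] P1: load  L4 | P0:I, P1:M(51) | bus: none
[12] P1: store L0 := 57 | P0:I, P1:M(57) | bus: BusUpgr,Flush
[13] P1: store L0 := 94 | P0:I, P1:M(94) | bus: none
[14] P1: store L0 := 68 | P0:I, P1:M(68) | bus: none

state = M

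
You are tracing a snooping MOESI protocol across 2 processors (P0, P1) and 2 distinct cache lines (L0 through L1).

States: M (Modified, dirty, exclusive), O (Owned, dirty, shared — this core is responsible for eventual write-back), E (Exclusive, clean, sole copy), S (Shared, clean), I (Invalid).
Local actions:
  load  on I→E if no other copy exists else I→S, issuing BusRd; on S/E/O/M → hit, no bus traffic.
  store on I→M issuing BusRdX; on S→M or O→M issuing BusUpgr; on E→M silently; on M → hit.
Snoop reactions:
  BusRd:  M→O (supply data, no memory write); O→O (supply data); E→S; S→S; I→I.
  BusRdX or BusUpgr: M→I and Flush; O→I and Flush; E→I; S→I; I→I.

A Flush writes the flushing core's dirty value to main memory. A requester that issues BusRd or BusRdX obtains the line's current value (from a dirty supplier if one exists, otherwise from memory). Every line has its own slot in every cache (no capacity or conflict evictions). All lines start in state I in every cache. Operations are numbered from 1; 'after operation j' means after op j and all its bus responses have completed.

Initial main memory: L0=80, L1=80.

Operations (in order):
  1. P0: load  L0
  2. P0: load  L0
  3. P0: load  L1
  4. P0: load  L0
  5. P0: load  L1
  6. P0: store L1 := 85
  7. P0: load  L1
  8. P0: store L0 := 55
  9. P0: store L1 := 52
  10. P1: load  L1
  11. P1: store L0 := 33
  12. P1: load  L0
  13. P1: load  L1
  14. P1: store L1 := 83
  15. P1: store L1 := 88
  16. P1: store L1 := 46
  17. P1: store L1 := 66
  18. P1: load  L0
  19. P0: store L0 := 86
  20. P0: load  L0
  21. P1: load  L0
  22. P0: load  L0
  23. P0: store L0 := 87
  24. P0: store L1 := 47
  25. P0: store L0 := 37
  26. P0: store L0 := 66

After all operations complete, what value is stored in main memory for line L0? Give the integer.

memory[L0] = 33

1. P0: load  L0  bus=[BusRd]  L0: P0=E P1=I  mem[L0]=80
2. P0: load  L0  bus=[-]  L0: P0=E P1=I  mem[L0]=80
3. P0: load  L1  bus=[BusRd]  L1: P0=E P1=I  mem[L1]=80
4. P0: load  L0  bus=[-]  L0: P0=E P1=I  mem[L0]=80
5. P0: load  L1  bus=[-]  L1: P0=E P1=I  mem[L1]=80
6. P0: store L1 := 85  bus=[-]  L1: P0=M P1=I  mem[L1]=80
7. P0: load  L1  bus=[-]  L1: P0=M P1=I  mem[L1]=80
8. P0: store L0 := 55  bus=[-]  L0: P0=M P1=I  mem[L0]=80
9. P0: store L1 := 52  bus=[-]  L1: P0=M P1=I  mem[L1]=80
10. P1: load  L1  bus=[BusRd]  L1: P0=O P1=S  mem[L1]=80
11. P1: store L0 := 33  bus=[BusRdX,Flush]  L0: P0=I P1=M  mem[L0]=55
12. P1: load  L0  bus=[-]  L0: P0=I P1=M  mem[L0]=55
13. P1: load  L1  bus=[-]  L1: P0=O P1=S  mem[L1]=80
14. P1: store L1 := 83  bus=[BusUpgr,Flush]  L1: P0=I P1=M  mem[L1]=52
15. P1: store L1 := 88  bus=[-]  L1: P0=I P1=M  mem[L1]=52
16. P1: store L1 := 46  bus=[-]  L1: P0=I P1=M  mem[L1]=52
17. P1: store L1 := 66  bus=[-]  L1: P0=I P1=M  mem[L1]=52
18. P1: load  L0  bus=[-]  L0: P0=I P1=M  mem[L0]=55
19. P0: store L0 := 86  bus=[BusRdX,Flush]  L0: P0=M P1=I  mem[L0]=33
20. P0: load  L0  bus=[-]  L0: P0=M P1=I  mem[L0]=33
21. P1: load  L0  bus=[BusRd]  L0: P0=O P1=S  mem[L0]=33
22. P0: load  L0  bus=[-]  L0: P0=O P1=S  mem[L0]=33
23. P0: store L0 := 87  bus=[BusUpgr]  L0: P0=M P1=I  mem[L0]=33
24. P0: store L1 := 47  bus=[BusRdX,Flush]  L1: P0=M P1=I  mem[L1]=66
25. P0: store L0 := 37  bus=[-]  L0: P0=M P1=I  mem[L0]=33
26. P0: store L0 := 66  bus=[-]  L0: P0=M P1=I  mem[L0]=33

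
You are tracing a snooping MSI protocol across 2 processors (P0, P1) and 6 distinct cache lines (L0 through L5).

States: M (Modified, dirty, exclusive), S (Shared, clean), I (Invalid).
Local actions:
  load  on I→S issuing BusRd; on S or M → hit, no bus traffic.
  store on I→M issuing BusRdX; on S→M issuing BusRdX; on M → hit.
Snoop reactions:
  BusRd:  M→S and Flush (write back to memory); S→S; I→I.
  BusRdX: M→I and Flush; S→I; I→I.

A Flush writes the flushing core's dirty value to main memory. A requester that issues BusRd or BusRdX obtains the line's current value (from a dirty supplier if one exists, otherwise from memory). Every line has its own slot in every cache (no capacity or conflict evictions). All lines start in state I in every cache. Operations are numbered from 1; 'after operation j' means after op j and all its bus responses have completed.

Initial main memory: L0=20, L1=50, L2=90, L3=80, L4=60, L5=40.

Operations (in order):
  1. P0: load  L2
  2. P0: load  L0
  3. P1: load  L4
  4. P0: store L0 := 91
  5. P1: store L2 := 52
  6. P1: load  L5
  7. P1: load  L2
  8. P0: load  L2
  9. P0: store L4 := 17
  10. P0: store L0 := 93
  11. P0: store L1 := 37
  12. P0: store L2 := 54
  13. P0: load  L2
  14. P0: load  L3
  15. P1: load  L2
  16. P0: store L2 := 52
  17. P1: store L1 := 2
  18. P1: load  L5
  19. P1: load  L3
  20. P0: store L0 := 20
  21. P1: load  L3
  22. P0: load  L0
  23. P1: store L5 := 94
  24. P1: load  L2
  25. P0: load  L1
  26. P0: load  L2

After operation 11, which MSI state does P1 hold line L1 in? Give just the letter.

1. P0: load  L2  bus=[BusRd]  L2: P0=S P1=I  mem[L2]=90
2. P0: load  L0  bus=[BusRd]  L0: P0=S P1=I  mem[L0]=20
3. P1: load  L4  bus=[BusRd]  L4: P0=I P1=S  mem[L4]=60
4. P0: store L0 := 91  bus=[BusRdX]  L0: P0=M P1=I  mem[L0]=20
5. P1: store L2 := 52  bus=[BusRdX]  L2: P0=I P1=M  mem[L2]=90
6. P1: load  L5  bus=[BusRd]  L5: P0=I P1=S  mem[L5]=40
7. P1: load  L2  bus=[-]  L2: P0=I P1=M  mem[L2]=90
8. P0: load  L2  bus=[BusRd,Flush]  L2: P0=S P1=S  mem[L2]=52
9. P0: store L4 := 17  bus=[BusRdX]  L4: P0=M P1=I  mem[L4]=60
10. P0: store L0 := 93  bus=[-]  L0: P0=M P1=I  mem[L0]=20
11. P0: store L1 := 37  bus=[BusRdX]  L1: P0=M P1=I  mem[L1]=50
12. P0: store L2 := 54  bus=[BusRdX]  L2: P0=M P1=I  mem[L2]=52
13. P0: load  L2  bus=[-]  L2: P0=M P1=I  mem[L2]=52
14. P0: load  L3  bus=[BusRd]  L3: P0=S P1=I  mem[L3]=80
15. P1: load  L2  bus=[BusRd,Flush]  L2: P0=S P1=S  mem[L2]=54
16. P0: store L2 := 52  bus=[BusRdX]  L2: P0=M P1=I  mem[L2]=54
17. P1: store L1 := 2  bus=[BusRdX,Flush]  L1: P0=I P1=M  mem[L1]=37
18. P1: load  L5  bus=[-]  L5: P0=I P1=S  mem[L5]=40
19. P1: load  L3  bus=[BusRd]  L3: P0=S P1=S  mem[L3]=80
20. P0: store L0 := 20  bus=[-]  L0: P0=M P1=I  mem[L0]=20
21. P1: load  L3  bus=[-]  L3: P0=S P1=S  mem[L3]=80
22. P0: load  L0  bus=[-]  L0: P0=M P1=I  mem[L0]=20
23. P1: store L5 := 94  bus=[BusRdX]  L5: P0=I P1=M  mem[L5]=40
24. P1: load  L2  bus=[BusRd,Flush]  L2: P0=S P1=S  mem[L2]=52
25. P0: load  L1  bus=[BusRd,Flush]  L1: P0=S P1=S  mem[L1]=2
26. P0: load  L2  bus=[-]  L2: P0=S P1=S  mem[L2]=52

state = I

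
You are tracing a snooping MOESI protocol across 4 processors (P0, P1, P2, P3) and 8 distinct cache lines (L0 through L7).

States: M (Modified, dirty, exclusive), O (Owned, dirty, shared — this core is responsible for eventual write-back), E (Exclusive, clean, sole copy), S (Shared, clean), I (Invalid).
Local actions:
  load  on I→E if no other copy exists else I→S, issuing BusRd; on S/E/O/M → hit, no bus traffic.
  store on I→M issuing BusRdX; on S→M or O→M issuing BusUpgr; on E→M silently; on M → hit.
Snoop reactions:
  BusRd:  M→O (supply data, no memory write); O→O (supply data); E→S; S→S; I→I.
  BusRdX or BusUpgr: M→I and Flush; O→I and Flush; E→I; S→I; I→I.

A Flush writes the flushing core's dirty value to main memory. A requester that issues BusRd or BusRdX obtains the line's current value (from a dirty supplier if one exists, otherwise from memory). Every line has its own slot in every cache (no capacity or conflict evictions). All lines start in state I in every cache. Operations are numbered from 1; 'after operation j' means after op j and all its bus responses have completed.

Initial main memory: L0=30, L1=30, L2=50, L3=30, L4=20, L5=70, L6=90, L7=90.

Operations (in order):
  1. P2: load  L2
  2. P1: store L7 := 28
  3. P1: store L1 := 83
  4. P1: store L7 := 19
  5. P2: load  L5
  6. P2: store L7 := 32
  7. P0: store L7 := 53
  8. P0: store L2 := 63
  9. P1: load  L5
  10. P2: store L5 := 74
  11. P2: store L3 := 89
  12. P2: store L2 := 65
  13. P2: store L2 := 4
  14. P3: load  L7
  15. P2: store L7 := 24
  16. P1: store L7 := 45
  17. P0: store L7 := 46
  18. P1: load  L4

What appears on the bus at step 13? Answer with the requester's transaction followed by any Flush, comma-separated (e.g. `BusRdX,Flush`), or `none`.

bus = none

  op1 P2: load  L2 → I/I/E/I on L2; bus BusRd; mem=50
  op2 P1: store L7 := 28 → I/M/I/I on L7; bus BusRdX; mem=90
  op3 P1: store L1 := 83 → I/M/I/I on L1; bus BusRdX; mem=30
  op4 P1: store L7 := 19 → I/M/I/I on L7; bus (none); mem=90
  op5 P2: load  L5 → I/I/E/I on L5; bus BusRd; mem=70
  op6 P2: store L7 := 32 → I/I/M/I on L7; bus BusRdX Flush; mem=19
  op7 P0: store L7 := 53 → M/I/I/I on L7; bus BusRdX Flush; mem=32
  op8 P0: store L2 := 63 → M/I/I/I on L2; bus BusRdX; mem=50
  op9 P1: load  L5 → I/S/S/I on L5; bus BusRd; mem=70
  op10 P2: store L5 := 74 → I/I/M/I on L5; bus BusUpgr; mem=70
  op11 P2: store L3 := 89 → I/I/M/I on L3; bus BusRdX; mem=30
  op12 P2: store L2 := 65 → I/I/M/I on L2; bus BusRdX Flush; mem=63
  op13 P2: store L2 := 4 → I/I/M/I on L2; bus (none); mem=63
  op14 P3: load  L7 → O/I/I/S on L7; bus BusRd; mem=32
  op15 P2: store L7 := 24 → I/I/M/I on L7; bus BusRdX Flush; mem=53
  op16 P1: store L7 := 45 → I/M/I/I on L7; bus BusRdX Flush; mem=24
  op17 P0: store L7 := 46 → M/I/I/I on L7; bus BusRdX Flush; mem=45
  op18 P1: load  L4 → I/E/I/I on L4; bus BusRd; mem=20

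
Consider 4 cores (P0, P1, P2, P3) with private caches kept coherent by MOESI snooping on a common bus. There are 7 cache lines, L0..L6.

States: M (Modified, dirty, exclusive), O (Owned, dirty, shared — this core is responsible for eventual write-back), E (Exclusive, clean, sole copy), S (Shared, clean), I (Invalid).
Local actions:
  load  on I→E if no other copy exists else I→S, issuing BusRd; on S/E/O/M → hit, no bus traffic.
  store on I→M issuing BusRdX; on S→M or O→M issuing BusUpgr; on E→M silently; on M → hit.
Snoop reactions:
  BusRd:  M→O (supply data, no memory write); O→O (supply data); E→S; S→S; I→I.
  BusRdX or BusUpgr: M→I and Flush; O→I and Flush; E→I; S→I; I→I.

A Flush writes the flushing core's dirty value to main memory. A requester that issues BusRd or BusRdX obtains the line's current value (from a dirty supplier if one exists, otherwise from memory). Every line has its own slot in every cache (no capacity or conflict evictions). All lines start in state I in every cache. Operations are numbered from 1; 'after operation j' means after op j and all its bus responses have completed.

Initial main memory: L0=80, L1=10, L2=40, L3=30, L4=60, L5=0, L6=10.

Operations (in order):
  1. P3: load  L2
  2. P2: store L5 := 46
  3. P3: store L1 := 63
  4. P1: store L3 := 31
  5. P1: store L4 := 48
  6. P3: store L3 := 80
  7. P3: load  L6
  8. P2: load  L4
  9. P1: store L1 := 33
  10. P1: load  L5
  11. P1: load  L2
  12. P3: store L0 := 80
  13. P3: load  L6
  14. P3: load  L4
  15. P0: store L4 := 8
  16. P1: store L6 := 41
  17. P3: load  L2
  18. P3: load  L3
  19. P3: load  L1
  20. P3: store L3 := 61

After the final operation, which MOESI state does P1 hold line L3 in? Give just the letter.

1. P3: load  L2  bus=[BusRd]  L2: P0=I P1=I P2=I P3=E  mem[L2]=40
2. P2: store L5 := 46  bus=[BusRdX]  L5: P0=I P1=I P2=M P3=I  mem[L5]=0
3. P3: store L1 := 63  bus=[BusRdX]  L1: P0=I P1=I P2=I P3=M  mem[L1]=10
4. P1: store L3 := 31  bus=[BusRdX]  L3: P0=I P1=M P2=I P3=I  mem[L3]=30
5. P1: store L4 := 48  bus=[BusRdX]  L4: P0=I P1=M P2=I P3=I  mem[L4]=60
6. P3: store L3 := 80  bus=[BusRdX,Flush]  L3: P0=I P1=I P2=I P3=M  mem[L3]=31
7. P3: load  L6  bus=[BusRd]  L6: P0=I P1=I P2=I P3=E  mem[L6]=10
8. P2: load  L4  bus=[BusRd]  L4: P0=I P1=O P2=S P3=I  mem[L4]=60
9. P1: store L1 := 33  bus=[BusRdX,Flush]  L1: P0=I P1=M P2=I P3=I  mem[L1]=63
10. P1: load  L5  bus=[BusRd]  L5: P0=I P1=S P2=O P3=I  mem[L5]=0
11. P1: load  L2  bus=[BusRd]  L2: P0=I P1=S P2=I P3=S  mem[L2]=40
12. P3: store L0 := 80  bus=[BusRdX]  L0: P0=I P1=I P2=I P3=M  mem[L0]=80
13. P3: load  L6  bus=[-]  L6: P0=I P1=I P2=I P3=E  mem[L6]=10
14. P3: load  L4  bus=[BusRd]  L4: P0=I P1=O P2=S P3=S  mem[L4]=60
15. P0: store L4 := 8  bus=[BusRdX,Flush]  L4: P0=M P1=I P2=I P3=I  mem[L4]=48
16. P1: store L6 := 41  bus=[BusRdX]  L6: P0=I P1=M P2=I P3=I  mem[L6]=10
17. P3: load  L2  bus=[-]  L2: P0=I P1=S P2=I P3=S  mem[L2]=40
18. P3: load  L3  bus=[-]  L3: P0=I P1=I P2=I P3=M  mem[L3]=31
19. P3: load  L1  bus=[BusRd]  L1: P0=I P1=O P2=I P3=S  mem[L1]=63
20. P3: store L3 := 61  bus=[-]  L3: P0=I P1=I P2=I P3=M  mem[L3]=31

state = I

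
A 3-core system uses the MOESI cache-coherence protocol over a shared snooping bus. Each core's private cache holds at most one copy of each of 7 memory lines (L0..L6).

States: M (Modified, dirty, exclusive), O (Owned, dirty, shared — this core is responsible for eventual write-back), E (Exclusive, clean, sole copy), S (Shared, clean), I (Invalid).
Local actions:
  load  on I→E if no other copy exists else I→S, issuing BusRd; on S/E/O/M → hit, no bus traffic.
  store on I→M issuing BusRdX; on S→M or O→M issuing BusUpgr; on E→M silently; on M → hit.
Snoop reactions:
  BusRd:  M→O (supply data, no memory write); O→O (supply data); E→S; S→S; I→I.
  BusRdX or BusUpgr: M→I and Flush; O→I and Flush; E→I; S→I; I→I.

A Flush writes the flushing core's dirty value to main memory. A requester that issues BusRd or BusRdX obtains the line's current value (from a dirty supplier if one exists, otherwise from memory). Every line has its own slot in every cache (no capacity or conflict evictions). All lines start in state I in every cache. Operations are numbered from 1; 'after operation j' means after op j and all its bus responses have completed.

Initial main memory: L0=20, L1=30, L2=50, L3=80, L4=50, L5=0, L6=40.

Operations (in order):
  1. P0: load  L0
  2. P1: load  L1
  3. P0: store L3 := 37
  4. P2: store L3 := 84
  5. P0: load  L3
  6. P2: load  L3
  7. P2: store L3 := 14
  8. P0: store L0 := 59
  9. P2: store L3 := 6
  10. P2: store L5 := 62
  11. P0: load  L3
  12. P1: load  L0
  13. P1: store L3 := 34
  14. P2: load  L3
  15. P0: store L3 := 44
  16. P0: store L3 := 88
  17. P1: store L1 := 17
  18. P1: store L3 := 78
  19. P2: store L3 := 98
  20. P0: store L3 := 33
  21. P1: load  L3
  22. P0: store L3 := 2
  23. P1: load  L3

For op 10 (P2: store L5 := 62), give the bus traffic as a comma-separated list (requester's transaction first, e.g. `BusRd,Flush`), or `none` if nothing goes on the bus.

bus = BusRdX

1. P0: load  L0  bus=[BusRd]  L0: P0=E P1=I P2=I  mem[L0]=20
2. P1: load  L1  bus=[BusRd]  L1: P0=I P1=E P2=I  mem[L1]=30
3. P0: store L3 := 37  bus=[BusRdX]  L3: P0=M P1=I P2=I  mem[L3]=80
4. P2: store L3 := 84  bus=[BusRdX,Flush]  L3: P0=I P1=I P2=M  mem[L3]=37
5. P0: load  L3  bus=[BusRd]  L3: P0=S P1=I P2=O  mem[L3]=37
6. P2: load  L3  bus=[-]  L3: P0=S P1=I P2=O  mem[L3]=37
7. P2: store L3 := 14  bus=[BusUpgr]  L3: P0=I P1=I P2=M  mem[L3]=37
8. P0: store L0 := 59  bus=[-]  L0: P0=M P1=I P2=I  mem[L0]=20
9. P2: store L3 := 6  bus=[-]  L3: P0=I P1=I P2=M  mem[L3]=37
10. P2: store L5 := 62  bus=[BusRdX]  L5: P0=I P1=I P2=M  mem[L5]=0
11. P0: load  L3  bus=[BusRd]  L3: P0=S P1=I P2=O  mem[L3]=37
12. P1: load  L0  bus=[BusRd]  L0: P0=O P1=S P2=I  mem[L0]=20
13. P1: store L3 := 34  bus=[BusRdX,Flush]  L3: P0=I P1=M P2=I  mem[L3]=6
14. P2: load  L3  bus=[BusRd]  L3: P0=I P1=O P2=S  mem[L3]=6
15. P0: store L3 := 44  bus=[BusRdX,Flush]  L3: P0=M P1=I P2=I  mem[L3]=34
16. P0: store L3 := 88  bus=[-]  L3: P0=M P1=I P2=I  mem[L3]=34
17. P1: store L1 := 17  bus=[-]  L1: P0=I P1=M P2=I  mem[L1]=30
18. P1: store L3 := 78  bus=[BusRdX,Flush]  L3: P0=I P1=M P2=I  mem[L3]=88
19. P2: store L3 := 98  bus=[BusRdX,Flush]  L3: P0=I P1=I P2=M  mem[L3]=78
20. P0: store L3 := 33  bus=[BusRdX,Flush]  L3: P0=M P1=I P2=I  mem[L3]=98
21. P1: load  L3  bus=[BusRd]  L3: P0=O P1=S P2=I  mem[L3]=98
22. P0: store L3 := 2  bus=[BusUpgr]  L3: P0=M P1=I P2=I  mem[L3]=98
23. P1: load  L3  bus=[BusRd]  L3: P0=O P1=S P2=I  mem[L3]=98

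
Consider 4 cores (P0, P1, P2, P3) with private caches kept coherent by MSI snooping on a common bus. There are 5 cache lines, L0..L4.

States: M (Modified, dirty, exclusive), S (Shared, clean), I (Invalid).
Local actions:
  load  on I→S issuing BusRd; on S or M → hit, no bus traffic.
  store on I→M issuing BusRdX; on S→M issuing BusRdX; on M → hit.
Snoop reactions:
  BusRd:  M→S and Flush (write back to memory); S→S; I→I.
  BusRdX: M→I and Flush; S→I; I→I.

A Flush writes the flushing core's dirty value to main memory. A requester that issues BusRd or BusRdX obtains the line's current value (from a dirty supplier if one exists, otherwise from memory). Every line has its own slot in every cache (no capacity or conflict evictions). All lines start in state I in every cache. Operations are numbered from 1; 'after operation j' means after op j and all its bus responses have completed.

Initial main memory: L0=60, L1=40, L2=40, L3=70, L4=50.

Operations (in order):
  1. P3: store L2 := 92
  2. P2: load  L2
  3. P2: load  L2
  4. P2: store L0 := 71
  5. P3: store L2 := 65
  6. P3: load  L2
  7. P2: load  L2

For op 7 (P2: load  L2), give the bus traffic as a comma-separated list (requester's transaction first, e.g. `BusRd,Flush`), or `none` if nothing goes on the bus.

[1] P3: store L2 := 92 | P0:I, P1:I, P2:I, P3:M(92) | bus: BusRdX
[2] P2: load  L2 | P0:I, P1:I, P2:S(92), P3:S(92) | bus: BusRd,Flush
[3] P2: load  L2 | P0:I, P1:I, P2:S(92), P3:S(92) | bus: none
[4] P2: store L0 := 71 | P0:I, P1:I, P2:M(71), P3:I | bus: BusRdX
[5] P3: store L2 := 65 | P0:I, P1:I, P2:I, P3:M(65) | bus: BusRdX
[6] P3: load  L2 | P0:I, P1:I, P2:I, P3:M(65) | bus: none
[7] P2: load  L2 | P0:I, P1:I, P2:S(65), P3:S(65) | bus: BusRd,Flush

bus = BusRd,Flush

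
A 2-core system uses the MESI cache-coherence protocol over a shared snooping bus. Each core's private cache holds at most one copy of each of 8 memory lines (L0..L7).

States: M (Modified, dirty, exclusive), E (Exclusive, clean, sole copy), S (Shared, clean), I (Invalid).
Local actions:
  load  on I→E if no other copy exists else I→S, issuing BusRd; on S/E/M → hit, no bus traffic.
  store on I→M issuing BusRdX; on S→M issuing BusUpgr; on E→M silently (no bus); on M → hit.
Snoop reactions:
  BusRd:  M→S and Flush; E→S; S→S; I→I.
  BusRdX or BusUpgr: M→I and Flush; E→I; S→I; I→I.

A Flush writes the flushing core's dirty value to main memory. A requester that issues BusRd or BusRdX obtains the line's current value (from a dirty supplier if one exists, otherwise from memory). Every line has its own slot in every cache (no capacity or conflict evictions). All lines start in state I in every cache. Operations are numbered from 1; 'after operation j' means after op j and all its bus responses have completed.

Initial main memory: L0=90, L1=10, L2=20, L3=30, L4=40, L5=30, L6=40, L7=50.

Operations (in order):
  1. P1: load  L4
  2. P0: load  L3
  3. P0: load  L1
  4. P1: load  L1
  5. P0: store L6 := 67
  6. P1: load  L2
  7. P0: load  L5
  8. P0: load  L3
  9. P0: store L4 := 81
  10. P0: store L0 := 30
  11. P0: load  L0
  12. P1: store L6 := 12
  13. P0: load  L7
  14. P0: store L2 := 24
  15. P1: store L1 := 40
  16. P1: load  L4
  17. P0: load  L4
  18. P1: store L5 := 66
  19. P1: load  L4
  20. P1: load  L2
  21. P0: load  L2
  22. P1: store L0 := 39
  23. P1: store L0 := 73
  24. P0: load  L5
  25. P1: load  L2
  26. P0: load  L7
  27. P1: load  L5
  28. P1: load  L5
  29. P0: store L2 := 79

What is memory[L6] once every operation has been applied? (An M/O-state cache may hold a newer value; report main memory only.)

memory[L6] = 67

1. P1: load  L4  bus=[BusRd]  L4: P0=I P1=E  mem[L4]=40
2. P0: load  L3  bus=[BusRd]  L3: P0=E P1=I  mem[L3]=30
3. P0: load  L1  bus=[BusRd]  L1: P0=E P1=I  mem[L1]=10
4. P1: load  L1  bus=[BusRd]  L1: P0=S P1=S  mem[L1]=10
5. P0: store L6 := 67  bus=[BusRdX]  L6: P0=M P1=I  mem[L6]=40
6. P1: load  L2  bus=[BusRd]  L2: P0=I P1=E  mem[L2]=20
7. P0: load  L5  bus=[BusRd]  L5: P0=E P1=I  mem[L5]=30
8. P0: load  L3  bus=[-]  L3: P0=E P1=I  mem[L3]=30
9. P0: store L4 := 81  bus=[BusRdX]  L4: P0=M P1=I  mem[L4]=40
10. P0: store L0 := 30  bus=[BusRdX]  L0: P0=M P1=I  mem[L0]=90
11. P0: load  L0  bus=[-]  L0: P0=M P1=I  mem[L0]=90
12. P1: store L6 := 12  bus=[BusRdX,Flush]  L6: P0=I P1=M  mem[L6]=67
13. P0: load  L7  bus=[BusRd]  L7: P0=E P1=I  mem[L7]=50
14. P0: store L2 := 24  bus=[BusRdX]  L2: P0=M P1=I  mem[L2]=20
15. P1: store L1 := 40  bus=[BusUpgr]  L1: P0=I P1=M  mem[L1]=10
16. P1: load  L4  bus=[BusRd,Flush]  L4: P0=S P1=S  mem[L4]=81
17. P0: load  L4  bus=[-]  L4: P0=S P1=S  mem[L4]=81
18. P1: store L5 := 66  bus=[BusRdX]  L5: P0=I P1=M  mem[L5]=30
19. P1: load  L4  bus=[-]  L4: P0=S P1=S  mem[L4]=81
20. P1: load  L2  bus=[BusRd,Flush]  L2: P0=S P1=S  mem[L2]=24
21. P0: load  L2  bus=[-]  L2: P0=S P1=S  mem[L2]=24
22. P1: store L0 := 39  bus=[BusRdX,Flush]  L0: P0=I P1=M  mem[L0]=30
23. P1: store L0 := 73  bus=[-]  L0: P0=I P1=M  mem[L0]=30
24. P0: load  L5  bus=[BusRd,Flush]  L5: P0=S P1=S  mem[L5]=66
25. P1: load  L2  bus=[-]  L2: P0=S P1=S  mem[L2]=24
26. P0: load  L7  bus=[-]  L7: P0=E P1=I  mem[L7]=50
27. P1: load  L5  bus=[-]  L5: P0=S P1=S  mem[L5]=66
28. P1: load  L5  bus=[-]  L5: P0=S P1=S  mem[L5]=66
29. P0: store L2 := 79  bus=[BusUpgr]  L2: P0=M P1=I  mem[L2]=24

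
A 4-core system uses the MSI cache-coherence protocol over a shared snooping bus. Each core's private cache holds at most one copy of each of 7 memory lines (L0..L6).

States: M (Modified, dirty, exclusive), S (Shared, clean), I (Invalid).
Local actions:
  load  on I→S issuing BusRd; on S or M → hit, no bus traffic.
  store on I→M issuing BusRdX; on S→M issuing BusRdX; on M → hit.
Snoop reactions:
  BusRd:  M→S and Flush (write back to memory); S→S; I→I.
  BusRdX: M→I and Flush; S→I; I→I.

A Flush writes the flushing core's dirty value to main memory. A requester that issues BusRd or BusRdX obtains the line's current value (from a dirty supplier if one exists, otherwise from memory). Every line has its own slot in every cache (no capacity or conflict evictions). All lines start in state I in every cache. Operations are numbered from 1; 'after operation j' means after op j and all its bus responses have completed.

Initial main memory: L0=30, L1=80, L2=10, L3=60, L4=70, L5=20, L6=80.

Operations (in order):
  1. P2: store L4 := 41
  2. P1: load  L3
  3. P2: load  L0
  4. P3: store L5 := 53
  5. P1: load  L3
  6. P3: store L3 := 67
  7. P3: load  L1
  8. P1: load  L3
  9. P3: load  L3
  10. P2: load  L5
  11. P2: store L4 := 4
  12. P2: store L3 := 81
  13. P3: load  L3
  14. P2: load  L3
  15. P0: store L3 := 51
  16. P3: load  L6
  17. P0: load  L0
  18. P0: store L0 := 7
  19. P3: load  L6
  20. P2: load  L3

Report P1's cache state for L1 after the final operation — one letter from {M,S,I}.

  op1 P2: store L4 := 41 → I/I/M/I on L4; bus BusRdX; mem=70
  op2 P1: load  L3 → I/S/I/I on L3; bus BusRd; mem=60
  op3 P2: load  L0 → I/I/S/I on L0; bus BusRd; mem=30
  op4 P3: store L5 := 53 → I/I/I/M on L5; bus BusRdX; mem=20
  op5 P1: load  L3 → I/S/I/I on L3; bus (none); mem=60
  op6 P3: store L3 := 67 → I/I/I/M on L3; bus BusRdX; mem=60
  op7 P3: load  L1 → I/I/I/S on L1; bus BusRd; mem=80
  op8 P1: load  L3 → I/S/I/S on L3; bus BusRd Flush; mem=67
  op9 P3: load  L3 → I/S/I/S on L3; bus (none); mem=67
  op10 P2: load  L5 → I/I/S/S on L5; bus BusRd Flush; mem=53
  op11 P2: store L4 := 4 → I/I/M/I on L4; bus (none); mem=70
  op12 P2: store L3 := 81 → I/I/M/I on L3; bus BusRdX; mem=67
  op13 P3: load  L3 → I/I/S/S on L3; bus BusRd Flush; mem=81
  op14 P2: load  L3 → I/I/S/S on L3; bus (none); mem=81
  op15 P0: store L3 := 51 → M/I/I/I on L3; bus BusRdX; mem=81
  op16 P3: load  L6 → I/I/I/S on L6; bus BusRd; mem=80
  op17 P0: load  L0 → S/I/S/I on L0; bus BusRd; mem=30
  op18 P0: store L0 := 7 → M/I/I/I on L0; bus BusRdX; mem=30
  op19 P3: load  L6 → I/I/I/S on L6; bus (none); mem=80
  op20 P2: load  L3 → S/I/S/I on L3; bus BusRd Flush; mem=51

state = I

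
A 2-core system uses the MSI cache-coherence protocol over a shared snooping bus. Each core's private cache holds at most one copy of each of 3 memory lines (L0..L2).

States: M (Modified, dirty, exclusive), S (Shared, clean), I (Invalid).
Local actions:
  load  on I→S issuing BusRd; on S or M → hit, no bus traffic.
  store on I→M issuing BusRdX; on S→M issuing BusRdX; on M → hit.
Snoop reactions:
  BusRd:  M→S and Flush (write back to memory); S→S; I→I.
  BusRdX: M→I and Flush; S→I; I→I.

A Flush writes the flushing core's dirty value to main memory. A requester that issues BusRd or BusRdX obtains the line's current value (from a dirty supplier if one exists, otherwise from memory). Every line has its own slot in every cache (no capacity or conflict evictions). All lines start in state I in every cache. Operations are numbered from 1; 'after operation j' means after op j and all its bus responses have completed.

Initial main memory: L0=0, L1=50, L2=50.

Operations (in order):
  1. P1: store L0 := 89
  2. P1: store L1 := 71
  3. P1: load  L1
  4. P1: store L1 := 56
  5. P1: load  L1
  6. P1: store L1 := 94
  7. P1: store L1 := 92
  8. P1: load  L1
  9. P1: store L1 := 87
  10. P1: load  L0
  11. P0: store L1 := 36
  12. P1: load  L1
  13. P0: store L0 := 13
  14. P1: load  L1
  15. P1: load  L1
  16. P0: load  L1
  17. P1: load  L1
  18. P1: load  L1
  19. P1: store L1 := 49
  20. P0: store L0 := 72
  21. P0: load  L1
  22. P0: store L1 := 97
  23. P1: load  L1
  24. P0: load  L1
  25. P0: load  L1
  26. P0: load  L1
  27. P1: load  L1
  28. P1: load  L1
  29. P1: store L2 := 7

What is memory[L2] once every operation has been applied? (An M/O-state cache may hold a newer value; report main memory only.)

  op1 P1: store L0 := 89 → I/M on L0; bus BusRdX; mem=0
  op2 P1: store L1 := 71 → I/M on L1; bus BusRdX; mem=50
  op3 P1: load  L1 → I/M on L1; bus (none); mem=50
  op4 P1: store L1 := 56 → I/M on L1; bus (none); mem=50
  op5 P1: load  L1 → I/M on L1; bus (none); mem=50
  op6 P1: store L1 := 94 → I/M on L1; bus (none); mem=50
  op7 P1: store L1 := 92 → I/M on L1; bus (none); mem=50
  op8 P1: load  L1 → I/M on L1; bus (none); mem=50
  op9 P1: store L1 := 87 → I/M on L1; bus (none); mem=50
  op10 P1: load  L0 → I/M on L0; bus (none); mem=0
  op11 P0: store L1 := 36 → M/I on L1; bus BusRdX Flush; mem=87
  op12 P1: load  L1 → S/S on L1; bus BusRd Flush; mem=36
  op13 P0: store L0 := 13 → M/I on L0; bus BusRdX Flush; mem=89
  op14 P1: load  L1 → S/S on L1; bus (none); mem=36
  op15 P1: load  L1 → S/S on L1; bus (none); mem=36
  op16 P0: load  L1 → S/S on L1; bus (none); mem=36
  op17 P1: load  L1 → S/S on L1; bus (none); mem=36
  op18 P1: load  L1 → S/S on L1; bus (none); mem=36
  op19 P1: store L1 := 49 → I/M on L1; bus BusRdX; mem=36
  op20 P0: store L0 := 72 → M/I on L0; bus (none); mem=89
  op21 P0: load  L1 → S/S on L1; bus BusRd Flush; mem=49
  op22 P0: store L1 := 97 → M/I on L1; bus BusRdX; mem=49
  op23 P1: load  L1 → S/S on L1; bus BusRd Flush; mem=97
  op24 P0: load  L1 → S/S on L1; bus (none); mem=97
  op25 P0: load  L1 → S/S on L1; bus (none); mem=97
  op26 P0: load  L1 → S/S on L1; bus (none); mem=97
  op27 P1: load  L1 → S/S on L1; bus (none); mem=97
  op28 P1: load  L1 → S/S on L1; bus (none); mem=97
  op29 P1: store L2 := 7 → I/M on L2; bus BusRdX; mem=50

memory[L2] = 50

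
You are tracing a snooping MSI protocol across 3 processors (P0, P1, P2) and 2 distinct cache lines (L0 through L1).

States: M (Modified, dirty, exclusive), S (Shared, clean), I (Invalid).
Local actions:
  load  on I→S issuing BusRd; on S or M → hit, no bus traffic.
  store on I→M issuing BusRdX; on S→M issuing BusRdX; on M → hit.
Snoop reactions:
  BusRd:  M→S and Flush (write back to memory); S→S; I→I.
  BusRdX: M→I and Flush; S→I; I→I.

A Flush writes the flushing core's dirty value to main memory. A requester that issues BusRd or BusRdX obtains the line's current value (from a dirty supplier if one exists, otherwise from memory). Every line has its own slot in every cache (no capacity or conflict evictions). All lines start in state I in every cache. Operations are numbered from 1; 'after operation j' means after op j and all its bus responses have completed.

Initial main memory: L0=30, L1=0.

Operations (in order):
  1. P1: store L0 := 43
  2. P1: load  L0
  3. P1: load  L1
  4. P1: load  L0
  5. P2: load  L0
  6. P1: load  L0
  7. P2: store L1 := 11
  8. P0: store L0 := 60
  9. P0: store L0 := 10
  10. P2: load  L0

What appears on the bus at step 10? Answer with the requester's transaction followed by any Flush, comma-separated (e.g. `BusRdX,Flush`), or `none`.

  op1 P1: store L0 := 43 → I/M/I on L0; bus BusRdX; mem=30
  op2 P1: load  L0 → I/M/I on L0; bus (none); mem=30
  op3 P1: load  L1 → I/S/I on L1; bus BusRd; mem=0
  op4 P1: load  L0 → I/M/I on L0; bus (none); mem=30
  op5 P2: load  L0 → I/S/S on L0; bus BusRd Flush; mem=43
  op6 P1: load  L0 → I/S/S on L0; bus (none); mem=43
  op7 P2: store L1 := 11 → I/I/M on L1; bus BusRdX; mem=0
  op8 P0: store L0 := 60 → M/I/I on L0; bus BusRdX; mem=43
  op9 P0: store L0 := 10 → M/I/I on L0; bus (none); mem=43
  op10 P2: load  L0 → S/I/S on L0; bus BusRd Flush; mem=10

bus = BusRd,Flush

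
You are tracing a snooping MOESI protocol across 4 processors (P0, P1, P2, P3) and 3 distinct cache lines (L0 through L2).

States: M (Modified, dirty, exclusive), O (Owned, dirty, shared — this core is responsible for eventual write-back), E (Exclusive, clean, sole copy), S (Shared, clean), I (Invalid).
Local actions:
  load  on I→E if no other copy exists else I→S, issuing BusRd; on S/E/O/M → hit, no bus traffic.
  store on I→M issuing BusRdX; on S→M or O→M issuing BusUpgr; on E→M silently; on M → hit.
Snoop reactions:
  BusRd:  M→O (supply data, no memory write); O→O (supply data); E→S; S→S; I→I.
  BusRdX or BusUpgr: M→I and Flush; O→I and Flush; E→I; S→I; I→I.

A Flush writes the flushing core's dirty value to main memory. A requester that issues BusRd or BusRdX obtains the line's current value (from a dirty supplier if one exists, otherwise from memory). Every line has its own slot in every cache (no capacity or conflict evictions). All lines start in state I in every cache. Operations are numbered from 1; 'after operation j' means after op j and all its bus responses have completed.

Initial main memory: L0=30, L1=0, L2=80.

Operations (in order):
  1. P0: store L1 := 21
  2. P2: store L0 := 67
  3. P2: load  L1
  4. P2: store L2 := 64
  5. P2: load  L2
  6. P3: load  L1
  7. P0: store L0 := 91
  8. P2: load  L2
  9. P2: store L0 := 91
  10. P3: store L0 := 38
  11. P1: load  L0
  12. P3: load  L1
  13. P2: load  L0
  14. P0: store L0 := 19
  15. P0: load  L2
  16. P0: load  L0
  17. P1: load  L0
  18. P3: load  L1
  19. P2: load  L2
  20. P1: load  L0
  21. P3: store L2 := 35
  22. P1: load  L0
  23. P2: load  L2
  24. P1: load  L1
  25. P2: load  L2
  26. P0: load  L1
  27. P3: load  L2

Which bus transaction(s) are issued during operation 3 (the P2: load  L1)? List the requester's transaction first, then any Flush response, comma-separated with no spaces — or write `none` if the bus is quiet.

1. P0: store L1 := 21  bus=[BusRdX]  L1: P0=M P1=I P2=I P3=I  mem[L1]=0
2. P2: store L0 := 67  bus=[BusRdX]  L0: P0=I P1=I P2=M P3=I  mem[L0]=30
3. P2: load  L1  bus=[BusRd]  L1: P0=O P1=I P2=S P3=I  mem[L1]=0
4. P2: store L2 := 64  bus=[BusRdX]  L2: P0=I P1=I P2=M P3=I  mem[L2]=80
5. P2: load  L2  bus=[-]  L2: P0=I P1=I P2=M P3=I  mem[L2]=80
6. P3: load  L1  bus=[BusRd]  L1: P0=O P1=I P2=S P3=S  mem[L1]=0
7. P0: store L0 := 91  bus=[BusRdX,Flush]  L0: P0=M P1=I P2=I P3=I  mem[L0]=67
8. P2: load  L2  bus=[-]  L2: P0=I P1=I P2=M P3=I  mem[L2]=80
9. P2: store L0 := 91  bus=[BusRdX,Flush]  L0: P0=I P1=I P2=M P3=I  mem[L0]=91
10. P3: store L0 := 38  bus=[BusRdX,Flush]  L0: P0=I P1=I P2=I P3=M  mem[L0]=91
11. P1: load  L0  bus=[BusRd]  L0: P0=I P1=S P2=I P3=O  mem[L0]=91
12. P3: load  L1  bus=[-]  L1: P0=O P1=I P2=S P3=S  mem[L1]=0
13. P2: load  L0  bus=[BusRd]  L0: P0=I P1=S P2=S P3=O  mem[L0]=91
14. P0: store L0 := 19  bus=[BusRdX,Flush]  L0: P0=M P1=I P2=I P3=I  mem[L0]=38
15. P0: load  L2  bus=[BusRd]  L2: P0=S P1=I P2=O P3=I  mem[L2]=80
16. P0: load  L0  bus=[-]  L0: P0=M P1=I P2=I P3=I  mem[L0]=38
17. P1: load  L0  bus=[BusRd]  L0: P0=O P1=S P2=I P3=I  mem[L0]=38
18. P3: load  L1  bus=[-]  L1: P0=O P1=I P2=S P3=S  mem[L1]=0
19. P2: load  L2  bus=[-]  L2: P0=S P1=I P2=O P3=I  mem[L2]=80
20. P1: load  L0  bus=[-]  L0: P0=O P1=S P2=I P3=I  mem[L0]=38
21. P3: store L2 := 35  bus=[BusRdX,Flush]  L2: P0=I P1=I P2=I P3=M  mem[L2]=64
22. P1: load  L0  bus=[-]  L0: P0=O P1=S P2=I P3=I  mem[L0]=38
23. P2: load  L2  bus=[BusRd]  L2: P0=I P1=I P2=S P3=O  mem[L2]=64
24. P1: load  L1  bus=[BusRd]  L1: P0=O P1=S P2=S P3=S  mem[L1]=0
25. P2: load  L2  bus=[-]  L2: P0=I P1=I P2=S P3=O  mem[L2]=64
26. P0: load  L1  bus=[-]  L1: P0=O P1=S P2=S P3=S  mem[L1]=0
27. P3: load  L2  bus=[-]  L2: P0=I P1=I P2=S P3=O  mem[L2]=64

bus = BusRd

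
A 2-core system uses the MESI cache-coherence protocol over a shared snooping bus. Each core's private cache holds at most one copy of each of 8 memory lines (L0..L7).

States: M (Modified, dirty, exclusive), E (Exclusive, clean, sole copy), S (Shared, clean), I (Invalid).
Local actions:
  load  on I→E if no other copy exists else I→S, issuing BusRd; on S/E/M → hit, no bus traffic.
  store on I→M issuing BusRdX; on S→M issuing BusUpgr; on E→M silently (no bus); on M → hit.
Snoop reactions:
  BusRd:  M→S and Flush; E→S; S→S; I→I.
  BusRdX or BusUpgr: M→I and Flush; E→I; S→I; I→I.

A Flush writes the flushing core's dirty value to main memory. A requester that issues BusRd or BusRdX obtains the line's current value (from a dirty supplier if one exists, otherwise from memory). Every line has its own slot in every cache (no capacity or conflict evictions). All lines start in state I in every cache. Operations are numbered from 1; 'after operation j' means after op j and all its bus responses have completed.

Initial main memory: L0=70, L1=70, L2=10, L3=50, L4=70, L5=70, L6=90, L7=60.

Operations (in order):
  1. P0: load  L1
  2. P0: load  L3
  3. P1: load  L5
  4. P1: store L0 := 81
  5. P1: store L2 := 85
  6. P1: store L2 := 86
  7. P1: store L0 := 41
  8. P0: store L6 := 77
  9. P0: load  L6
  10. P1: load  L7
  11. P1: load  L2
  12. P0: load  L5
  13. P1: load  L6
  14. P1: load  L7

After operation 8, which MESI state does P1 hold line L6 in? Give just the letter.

state = I

  op1 P0: load  L1 → E/I on L1; bus BusRd; mem=70
  op2 P0: load  L3 → E/I on L3; bus BusRd; mem=50
  op3 P1: load  L5 → I/E on L5; bus BusRd; mem=70
  op4 P1: store L0 := 81 → I/M on L0; bus BusRdX; mem=70
  op5 P1: store L2 := 85 → I/M on L2; bus BusRdX; mem=10
  op6 P1: store L2 := 86 → I/M on L2; bus (none); mem=10
  op7 P1: store L0 := 41 → I/M on L0; bus (none); mem=70
  op8 P0: store L6 := 77 → M/I on L6; bus BusRdX; mem=90
  op9 P0: load  L6 → M/I on L6; bus (none); mem=90
  op10 P1: load  L7 → I/E on L7; bus BusRd; mem=60
  op11 P1: load  L2 → I/M on L2; bus (none); mem=10
  op12 P0: load  L5 → S/S on L5; bus BusRd; mem=70
  op13 P1: load  L6 → S/S on L6; bus BusRd Flush; mem=77
  op14 P1: load  L7 → I/E on L7; bus (none); mem=60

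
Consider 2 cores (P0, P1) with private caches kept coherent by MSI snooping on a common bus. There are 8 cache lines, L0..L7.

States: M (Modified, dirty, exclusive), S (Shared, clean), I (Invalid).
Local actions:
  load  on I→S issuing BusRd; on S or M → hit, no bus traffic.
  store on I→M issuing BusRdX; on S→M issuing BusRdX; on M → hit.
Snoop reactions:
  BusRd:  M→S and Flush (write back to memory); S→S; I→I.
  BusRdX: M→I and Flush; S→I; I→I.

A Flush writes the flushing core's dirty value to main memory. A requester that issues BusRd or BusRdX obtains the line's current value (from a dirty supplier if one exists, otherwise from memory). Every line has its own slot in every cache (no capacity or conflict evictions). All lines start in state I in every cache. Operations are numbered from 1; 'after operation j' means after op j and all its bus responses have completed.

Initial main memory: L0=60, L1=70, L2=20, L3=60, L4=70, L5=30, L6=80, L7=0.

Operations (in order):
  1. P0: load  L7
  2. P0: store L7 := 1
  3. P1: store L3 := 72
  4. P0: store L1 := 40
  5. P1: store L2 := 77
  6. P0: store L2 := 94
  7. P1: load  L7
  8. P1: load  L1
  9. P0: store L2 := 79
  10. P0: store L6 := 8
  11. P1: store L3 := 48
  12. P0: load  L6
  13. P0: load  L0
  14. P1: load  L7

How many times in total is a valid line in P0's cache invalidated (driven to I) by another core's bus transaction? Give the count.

[1] P0: load  L7 | P0:S(0), P1:I | bus: BusRd
[2] P0: store L7 := 1 | P0:M(1), P1:I | bus: BusRdX
[3] P1: store L3 := 72 | P0:I, P1:M(72) | bus: BusRdX
[4] P0: store L1 := 40 | P0:M(40), P1:I | bus: BusRdX
[5] P1: store L2 := 77 | P0:I, P1:M(77) | bus: BusRdX
[6] P0: store L2 := 94 | P0:M(94), P1:I | bus: BusRdX,Flush
[7] P1: load  L7 | P0:S(1), P1:S(1) | bus: BusRd,Flush
[8] P1: load  L1 | P0:S(40), P1:S(40) | bus: BusRd,Flush
[9] P0: store L2 := 79 | P0:M(79), P1:I | bus: none
[10] P0: store L6 := 8 | P0:M(8), P1:I | bus: BusRdX
[11] P1: store L3 := 48 | P0:I, P1:M(48) | bus: none
[12] P0: load  L6 | P0:M(8), P1:I | bus: none
[13] P0: load  L0 | P0:S(60), P1:I | bus: BusRd
[14] P1: load  L7 | P0:S(1), P1:S(1) | bus: none

invalidations = 0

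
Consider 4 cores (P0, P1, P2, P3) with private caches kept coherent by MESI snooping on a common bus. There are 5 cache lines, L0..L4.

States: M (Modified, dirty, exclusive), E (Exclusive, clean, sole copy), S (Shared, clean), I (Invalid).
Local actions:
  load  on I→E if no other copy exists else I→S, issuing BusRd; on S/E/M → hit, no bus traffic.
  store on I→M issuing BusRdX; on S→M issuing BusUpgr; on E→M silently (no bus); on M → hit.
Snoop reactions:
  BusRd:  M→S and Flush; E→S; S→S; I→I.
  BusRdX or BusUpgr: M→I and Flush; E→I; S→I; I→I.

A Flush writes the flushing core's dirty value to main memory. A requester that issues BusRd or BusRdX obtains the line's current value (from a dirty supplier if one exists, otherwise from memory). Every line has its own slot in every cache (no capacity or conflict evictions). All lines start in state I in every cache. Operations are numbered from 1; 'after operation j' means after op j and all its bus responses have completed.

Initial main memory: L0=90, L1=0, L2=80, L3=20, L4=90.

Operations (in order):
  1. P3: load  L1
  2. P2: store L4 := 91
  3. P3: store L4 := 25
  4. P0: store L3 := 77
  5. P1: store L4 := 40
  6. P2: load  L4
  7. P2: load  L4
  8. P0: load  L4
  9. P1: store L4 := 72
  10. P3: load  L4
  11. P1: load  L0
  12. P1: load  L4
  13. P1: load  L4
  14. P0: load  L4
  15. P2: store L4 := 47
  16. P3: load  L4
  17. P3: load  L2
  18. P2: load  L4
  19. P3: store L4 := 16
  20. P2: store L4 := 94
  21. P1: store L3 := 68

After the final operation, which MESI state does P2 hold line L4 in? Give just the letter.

1. P3: load  L1  bus=[BusRd]  L1: P0=I P1=I P2=I P3=E  mem[L1]=0
2. P2: store L4 := 91  bus=[BusRdX]  L4: P0=I P1=I P2=M P3=I  mem[L4]=90
3. P3: store L4 := 25  bus=[BusRdX,Flush]  L4: P0=I P1=I P2=I P3=M  mem[L4]=91
4. P0: store L3 := 77  bus=[BusRdX]  L3: P0=M P1=I P2=I P3=I  mem[L3]=20
5. P1: store L4 := 40  bus=[BusRdX,Flush]  L4: P0=I P1=M P2=I P3=I  mem[L4]=25
6. P2: load  L4  bus=[BusRd,Flush]  L4: P0=I P1=S P2=S P3=I  mem[L4]=40
7. P2: load  L4  bus=[-]  L4: P0=I P1=S P2=S P3=I  mem[L4]=40
8. P0: load  L4  bus=[BusRd]  L4: P0=S P1=S P2=S P3=I  mem[L4]=40
9. P1: store L4 := 72  bus=[BusUpgr]  L4: P0=I P1=M P2=I P3=I  mem[L4]=40
10. P3: load  L4  bus=[BusRd,Flush]  L4: P0=I P1=S P2=I P3=S  mem[L4]=72
11. P1: load  L0  bus=[BusRd]  L0: P0=I P1=E P2=I P3=I  mem[L0]=90
12. P1: load  L4  bus=[-]  L4: P0=I P1=S P2=I P3=S  mem[L4]=72
13. P1: load  L4  bus=[-]  L4: P0=I P1=S P2=I P3=S  mem[L4]=72
14. P0: load  L4  bus=[BusRd]  L4: P0=S P1=S P2=I P3=S  mem[L4]=72
15. P2: store L4 := 47  bus=[BusRdX]  L4: P0=I P1=I P2=M P3=I  mem[L4]=72
16. P3: load  L4  bus=[BusRd,Flush]  L4: P0=I P1=I P2=S P3=S  mem[L4]=47
17. P3: load  L2  bus=[BusRd]  L2: P0=I P1=I P2=I P3=E  mem[L2]=80
18. P2: load  L4  bus=[-]  L4: P0=I P1=I P2=S P3=S  mem[L4]=47
19. P3: store L4 := 16  bus=[BusUpgr]  L4: P0=I P1=I P2=I P3=M  mem[L4]=47
20. P2: store L4 := 94  bus=[BusRdX,Flush]  L4: P0=I P1=I P2=M P3=I  mem[L4]=16
21. P1: store L3 := 68  bus=[BusRdX,Flush]  L3: P0=I P1=M P2=I P3=I  mem[L3]=77

state = M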